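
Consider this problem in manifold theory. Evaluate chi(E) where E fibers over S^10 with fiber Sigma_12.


chi(S^10) = 2 (n even), chi(Sigma_12) = 2 - 2*12 = -22.
chi(E) = 2 * (-22) = -44

-44


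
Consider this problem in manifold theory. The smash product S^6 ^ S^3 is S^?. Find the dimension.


S^m ^ S^n = S^{m+n}.
k = 6 + 3 = 9

9


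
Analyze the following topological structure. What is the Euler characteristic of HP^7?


HP^7 has one cell in each dimension 0, 4, ..., 4*7 (7+1 cells, all even-dim).
chi = 7 + 1 = 8

8


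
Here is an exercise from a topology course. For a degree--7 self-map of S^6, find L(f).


On S^6: L(f) = tr(f_0*) + (-1)^6 tr(f_6*) = 1 + (-1)^6 * deg(f).
L(f) = 1 + (-1)^6 * -7 = 1 + -7 = -6

-6


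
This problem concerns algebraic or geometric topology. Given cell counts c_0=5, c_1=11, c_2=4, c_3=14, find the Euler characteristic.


chi = sum_k (-1)^k c_k.
= (-1)^0*5 + (-1)^1*11 + (-1)^2*4 + (-1)^3*14
= (5) + (-11) + (4) + (-14)
= -16

-16


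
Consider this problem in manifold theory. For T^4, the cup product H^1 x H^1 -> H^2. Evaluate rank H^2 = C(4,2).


Cup product: H^p x H^q -> H^{p+q}; here p+q = 1+1 = 2.
rank H^k(T^n) = C(n,k).
C(4,2) = 6

6


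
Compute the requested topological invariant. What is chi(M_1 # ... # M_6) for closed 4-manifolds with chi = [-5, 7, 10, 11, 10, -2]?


For n-manifolds: chi(A#B) = chi(A) + chi(B) - chi(S^4).
chi(S^4) = 1 + (-1)^4 = 2.
chi(#) = (sum chi_i) - (6-1)*chi(S^4) = 31 - 5*2 = 21

21


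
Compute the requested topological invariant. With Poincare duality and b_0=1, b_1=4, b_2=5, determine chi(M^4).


By Poincare duality b_k = b_{4-k}, so full Betti numbers: b_0=1, b_1=4, b_2=5, b_3=4, b_4=1.
chi = sum (-1)^k b_k = -1

-1


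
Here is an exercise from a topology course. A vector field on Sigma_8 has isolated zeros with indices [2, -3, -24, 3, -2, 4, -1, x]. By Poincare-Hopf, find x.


Poincare-Hopf: sum of indices = chi(M).
chi(Sigma_8) = 2 - 2*8 = -14.
Sum of known indices = -21.
x = chi - (sum known) = -14 - (-21) = 7

7


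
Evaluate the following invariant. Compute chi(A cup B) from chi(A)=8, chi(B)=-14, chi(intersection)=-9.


chi(A cup B) = chi(A) + chi(B) - chi(A cap B)
= 8 + (-14) - (-9)
= 3

3


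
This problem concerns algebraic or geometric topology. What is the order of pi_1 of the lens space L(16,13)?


pi_1(L(p,q)) = Z/pZ for any q coprime to p.
|pi_1(L(16,13))| = 16

16


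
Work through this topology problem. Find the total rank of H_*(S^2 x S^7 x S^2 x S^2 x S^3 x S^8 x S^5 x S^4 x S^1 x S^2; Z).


Total Betti number is multiplicative under products.
Each S^d (d>=1) has total Betti number 2.
There are 10 sphere factors.
Total = 2^10 = 1024

1024


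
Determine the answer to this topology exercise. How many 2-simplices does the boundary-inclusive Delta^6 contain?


Delta^6 has 6+1 vertices. A 2-face is a choice of 2+1 vertices.
f_2 = C(6+1, 2+1) = C(7,3) = 35

35


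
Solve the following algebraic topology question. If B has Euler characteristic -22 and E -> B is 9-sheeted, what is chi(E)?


For a finite covering: chi(E) = (number of sheets) * chi(B).
chi(E) = 9 * (-22) = -198

-198


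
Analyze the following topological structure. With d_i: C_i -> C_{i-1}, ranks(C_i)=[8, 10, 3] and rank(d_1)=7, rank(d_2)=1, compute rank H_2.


rank H_k = rank(ker d_k) - rank(im d_{k+1}).
rank(ker d_2) = rank(C_2) - rank(d_2) = 3 - 1 = 2.
rank(im d_{2+1}) = 0.
rank H_2 = 2 - 0 = 2

2


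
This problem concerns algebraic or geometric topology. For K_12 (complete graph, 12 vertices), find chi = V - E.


K_12: V = 12, E = C(12,2) = 66.
chi = V - E = 12 - 66 = -54

-54


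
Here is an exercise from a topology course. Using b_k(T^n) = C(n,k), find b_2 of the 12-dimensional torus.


By the Kunneth formula, b_k(T^n) = C(n,k).
b_2(T^12) = C(12,2).
C(12,2) = 12!/(2!*10!) = 66

66


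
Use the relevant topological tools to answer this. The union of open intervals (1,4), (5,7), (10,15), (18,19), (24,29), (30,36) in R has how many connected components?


Sort and merge overlapping open intervals.
Merged: (1,4), (5,7), (10,15), (18,19), (24,29), (30,36).
Number of components = 6

6


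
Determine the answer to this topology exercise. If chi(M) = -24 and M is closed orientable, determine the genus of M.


chi = 2 - 2g for closed orientable surfaces.
-24 = 2 - 2g
2g = 2 - (-24) = 26
g = 13

13


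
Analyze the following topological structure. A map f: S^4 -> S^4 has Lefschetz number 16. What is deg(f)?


L(f) = 1 + (-1)^4 deg(f) on S^4.
16 = 1 + (-1)^4 * deg(f)
(-1)^4 * deg(f) = 15
deg(f) = 15

15


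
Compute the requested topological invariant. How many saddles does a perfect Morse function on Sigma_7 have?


A perfect Morse function has m_k = b_k.
For Sigma_7: b_0=1, b_1=2g=14, b_2=1.
Saddles m_1 = 2g = 14

14


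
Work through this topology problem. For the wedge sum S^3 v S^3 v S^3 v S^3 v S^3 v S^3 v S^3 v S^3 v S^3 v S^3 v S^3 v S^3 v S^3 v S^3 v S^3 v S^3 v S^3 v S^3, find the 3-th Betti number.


For a wedge of spheres, H_k (k>0) is free on one generator per sphere of dimension k.
Spheres of dimension 3: count = 18.
b_3 = 18

18


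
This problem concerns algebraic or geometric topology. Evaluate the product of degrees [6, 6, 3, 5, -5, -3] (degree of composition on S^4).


Degree is multiplicative: deg(composition) = product of degrees.
= (6) * (6) * (3) * (5) * (-5) * (-3) = 8100

8100


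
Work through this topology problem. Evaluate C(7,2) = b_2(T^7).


By the Kunneth formula, b_k(T^n) = C(n,k).
b_2(T^7) = C(7,2).
C(7,2) = 7!/(2!*5!) = 21

21


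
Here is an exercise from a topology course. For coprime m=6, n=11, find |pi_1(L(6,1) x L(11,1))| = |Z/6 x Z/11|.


pi_1(X x Y) = pi_1(X) x pi_1(Y).
pi_1(L(6,1)) = Z/6, pi_1(L(11,1)) = Z/11.
|Z/6 x Z/11| = 6 * 11 = 66

66


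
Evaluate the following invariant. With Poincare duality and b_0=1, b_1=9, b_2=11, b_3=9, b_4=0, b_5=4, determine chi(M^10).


By Poincare duality b_k = b_{10-k}, so full Betti numbers: b_0=1, b_1=9, b_2=11, b_3=9, b_4=0, b_5=4, b_6=0, b_7=9, b_8=11, b_9=9, b_10=1.
chi = sum (-1)^k b_k = -16

-16


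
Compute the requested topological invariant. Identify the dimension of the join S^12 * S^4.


Join of spheres: S^m * S^n = S^{m+n+1}.
dim = 12 + 4 + 1 = 17

17


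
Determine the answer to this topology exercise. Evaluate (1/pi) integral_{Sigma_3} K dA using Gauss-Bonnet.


Gauss-Bonnet: integral K dA = 2*pi*chi(M).
chi(Sigma_3) = 2 - 2*3 = -4.
(integral K dA)/pi = 2*chi = 2*(-4) = -8

-8


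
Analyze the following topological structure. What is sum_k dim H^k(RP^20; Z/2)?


H^k(RP^20; Z/2) = Z/2 for each 0 <= k <= 20.
Total dimension = 20 + 1 = 21

21


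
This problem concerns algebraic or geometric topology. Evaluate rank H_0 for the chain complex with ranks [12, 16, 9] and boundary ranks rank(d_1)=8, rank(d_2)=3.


rank H_k = rank(ker d_k) - rank(im d_{k+1}).
rank(ker d_0) = rank(C_0) - rank(d_0) = 12 - 0 = 12.
rank(im d_{0+1}) = 8.
rank H_0 = 12 - 8 = 4

4


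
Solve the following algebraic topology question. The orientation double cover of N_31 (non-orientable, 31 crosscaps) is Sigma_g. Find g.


chi(N_31) = 2 - 31 = -29.
Double cover: chi(Sigma_g) = 2 * chi(N_31) = 2*(-29) = -58.
2 - 2g = -58, so g = (2 - (-58))/2 = 60/2 = 30

30


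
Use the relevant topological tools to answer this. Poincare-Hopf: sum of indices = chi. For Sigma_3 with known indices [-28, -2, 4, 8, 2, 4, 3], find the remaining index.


Poincare-Hopf: sum of indices = chi(M).
chi(Sigma_3) = 2 - 2*3 = -4.
Sum of known indices = -9.
x = chi - (sum known) = -4 - (-9) = 5

5


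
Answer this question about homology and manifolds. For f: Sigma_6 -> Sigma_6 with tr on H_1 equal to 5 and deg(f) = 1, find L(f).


L(f) = tr(f_0*) - tr(f_1*) + tr(f_2*).
= 1 - (5) + (1)
= -3

-3


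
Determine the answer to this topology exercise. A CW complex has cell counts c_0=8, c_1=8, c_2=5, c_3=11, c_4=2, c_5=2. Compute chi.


chi = sum_k (-1)^k c_k.
= (-1)^0*8 + (-1)^1*8 + (-1)^2*5 + (-1)^3*11 + (-1)^4*2 + (-1)^5*2
= (8) + (-8) + (5) + (-11) + (2) + (-2)
= -6

-6


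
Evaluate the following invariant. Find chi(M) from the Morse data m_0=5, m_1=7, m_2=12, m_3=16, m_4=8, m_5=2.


Morse theory: chi(M) = sum_k (-1)^k m_k where m_k = #(index-k critical points).
= (5) + (-7) + (12) + (-16) + (8) + (-2) = 0

0


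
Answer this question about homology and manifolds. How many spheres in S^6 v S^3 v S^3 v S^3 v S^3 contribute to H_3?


For a wedge of spheres, H_k (k>0) is free on one generator per sphere of dimension k.
Spheres of dimension 3: count = 4.
b_3 = 4

4


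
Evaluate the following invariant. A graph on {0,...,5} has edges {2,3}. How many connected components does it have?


Run DFS/union-find over 6 vertices.
V = 6, E = 1.
Number of components = 5

5


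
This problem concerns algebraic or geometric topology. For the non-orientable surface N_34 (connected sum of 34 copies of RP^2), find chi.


For a non-orientable closed surface with k crosscaps: chi = 2 - k.
Here k = 34.
chi = 2 - 34 = -32

-32


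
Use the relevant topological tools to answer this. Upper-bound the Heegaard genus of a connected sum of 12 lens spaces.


Heegaard genus satisfies g(A#B) <= g(A) + g(B).
Each lens space has g = 1.
Upper bound: 12 * 1 = 12

12


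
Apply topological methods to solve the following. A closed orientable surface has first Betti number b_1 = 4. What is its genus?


For a closed orientable surface: b_1 = 2g.
4 = 2g
g = 4 / 2 = 2

2


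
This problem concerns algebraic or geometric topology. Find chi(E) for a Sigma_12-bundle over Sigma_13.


For a fiber bundle F -> E -> B (with CW structure): chi(E) = chi(B) * chi(F).
chi(Sigma_13) = -24, chi(Sigma_12) = -22.
chi(E) = (-24) * (-22) = 528

528


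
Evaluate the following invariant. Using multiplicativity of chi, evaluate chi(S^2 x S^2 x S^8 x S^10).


chi is multiplicative: chi(X x Y) = chi(X) chi(Y).
Each even-dim sphere has chi = 2. There are 4 factors.
chi = 2^4 = 16

16


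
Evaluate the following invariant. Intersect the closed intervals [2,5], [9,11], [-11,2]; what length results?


Intersection = [max(a_i), min(b_i)] = [9, 2].
Since 9 > 2, the intersection is empty.
Length = 0

0


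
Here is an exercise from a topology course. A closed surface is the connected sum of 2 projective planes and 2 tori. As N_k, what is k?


Since a >= 1, the sum is non-orientable; each T^2 can be replaced by RP^2 # RP^2 (since T^2#RP^2 = 3RP^2).
Total crosscaps k = 2 + 2*2 = 6.
Check via chi: chi = 2*1 + 2*0 - (2+2-1)*2 = -4 = 2 - k = -4. Consistent.

6


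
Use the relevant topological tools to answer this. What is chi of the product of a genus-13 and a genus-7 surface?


chi(Sigma_13) = 2 - 2*13 = -24
chi(Sigma_7) = 2 - 2*7 = -12
chi(product) = (-24) * (-12) = 288

288


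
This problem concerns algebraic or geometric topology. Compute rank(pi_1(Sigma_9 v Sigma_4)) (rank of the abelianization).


For a wedge: H_1(A v B) = H_1(A) + H_1(B).
b_1(Sigma_9) = 18, b_1(Sigma_4) = 8.
b_1 = 18 + 8 = 26

26


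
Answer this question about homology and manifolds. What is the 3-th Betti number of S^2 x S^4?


Each S^d has Poincare polynomial 1 + t^d.
The product S^2 x S^4 has Poincare polynomial prod(1+t^d_i).
Expanding: b_0=1, b_2=1, b_4=1, b_6=1.
b_3 = 0

0


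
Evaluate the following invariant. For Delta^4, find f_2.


Delta^4 has 4+1 vertices. A 2-face is a choice of 2+1 vertices.
f_2 = C(4+1, 2+1) = C(5,3) = 10

10


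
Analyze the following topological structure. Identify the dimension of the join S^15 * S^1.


Join of spheres: S^m * S^n = S^{m+n+1}.
dim = 15 + 1 + 1 = 17

17


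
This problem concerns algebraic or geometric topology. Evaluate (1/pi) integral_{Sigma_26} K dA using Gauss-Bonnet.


Gauss-Bonnet: integral K dA = 2*pi*chi(M).
chi(Sigma_26) = 2 - 2*26 = -50.
(integral K dA)/pi = 2*chi = 2*(-50) = -100

-100


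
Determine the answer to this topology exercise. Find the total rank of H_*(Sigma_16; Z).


For Sigma_16: b_0 = 1, b_1 = 2g = 32, b_2 = 1.
Total = 1 + 32 + 1 = 34

34


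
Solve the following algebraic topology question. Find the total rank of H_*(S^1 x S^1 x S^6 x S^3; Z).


Total Betti number is multiplicative under products.
Each S^d (d>=1) has total Betti number 2.
There are 4 sphere factors.
Total = 2^4 = 16

16


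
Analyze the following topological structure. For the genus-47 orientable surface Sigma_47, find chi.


For a closed orientable surface of genus g: chi = 2 - 2g.
Here g = 47.
chi = 2 - 2*47 = 2 - 94 = -92

-92


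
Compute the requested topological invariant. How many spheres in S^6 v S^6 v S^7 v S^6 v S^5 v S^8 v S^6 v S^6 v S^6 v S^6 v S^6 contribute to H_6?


For a wedge of spheres, H_k (k>0) is free on one generator per sphere of dimension k.
Spheres of dimension 6: count = 8.
b_6 = 8

8


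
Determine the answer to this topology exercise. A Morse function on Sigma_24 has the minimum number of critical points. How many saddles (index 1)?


A perfect Morse function has m_k = b_k.
For Sigma_24: b_0=1, b_1=2g=48, b_2=1.
Saddles m_1 = 2g = 48

48


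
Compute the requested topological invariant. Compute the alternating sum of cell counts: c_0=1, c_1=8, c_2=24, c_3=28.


chi = sum_k (-1)^k c_k.
= (-1)^0*1 + (-1)^1*8 + (-1)^2*24 + (-1)^3*28
= (1) + (-8) + (24) + (-28)
= -11

-11


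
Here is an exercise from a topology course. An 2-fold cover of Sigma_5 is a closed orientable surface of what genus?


For an n-sheeted cover: chi(E) = n * chi(B).
chi(Sigma_5) = 2 - 2*5 = -8.
chi(E) = 2 * (-8) = -16.
genus(E) = (2 - chi(E))/2 = (2 - (-16))/2 = 18/2 = 9

9


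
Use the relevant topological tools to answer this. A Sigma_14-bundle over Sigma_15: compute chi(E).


For a fiber bundle F -> E -> B (with CW structure): chi(E) = chi(B) * chi(F).
chi(Sigma_15) = -28, chi(Sigma_14) = -26.
chi(E) = (-28) * (-26) = 728

728


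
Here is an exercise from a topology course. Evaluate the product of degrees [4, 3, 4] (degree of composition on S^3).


Degree is multiplicative: deg(composition) = product of degrees.
= (4) * (3) * (4) = 48

48


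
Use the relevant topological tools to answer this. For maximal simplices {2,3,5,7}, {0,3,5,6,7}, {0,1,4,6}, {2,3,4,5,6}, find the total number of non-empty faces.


Each maximal simplex on m vertices has 2^m - 1 nonempty faces.
Take the union (dedupe shared faces).
Total distinct faces = 69

69


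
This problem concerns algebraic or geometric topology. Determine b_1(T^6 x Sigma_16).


pi_1(A x B) = pi_1(A) x pi_1(B); rank of abelianization = b_1.
b_1(T^6) = 6, b_1(Sigma_16) = 2*16 = 32.
b_1(product) = 6 + 32 = 38

38


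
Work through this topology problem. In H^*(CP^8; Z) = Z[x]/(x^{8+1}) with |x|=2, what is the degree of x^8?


|x| = 2 in H^*(CP^n).
|x^8| = 8 * |x| = 8 * 2 = 16

16


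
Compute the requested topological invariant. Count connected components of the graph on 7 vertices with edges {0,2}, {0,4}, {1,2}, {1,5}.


Run DFS/union-find over 7 vertices.
V = 7, E = 4.
Number of components = 3

3


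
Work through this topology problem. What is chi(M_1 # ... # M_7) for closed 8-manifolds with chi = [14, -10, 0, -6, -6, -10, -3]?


For n-manifolds: chi(A#B) = chi(A) + chi(B) - chi(S^8).
chi(S^8) = 1 + (-1)^8 = 2.
chi(#) = (sum chi_i) - (7-1)*chi(S^8) = -21 - 6*2 = -33

-33


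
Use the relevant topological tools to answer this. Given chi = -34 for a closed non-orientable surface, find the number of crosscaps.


chi = 2 - k for closed non-orientable surfaces with k crosscaps.
-34 = 2 - k
k = 2 - (-34) = 36

36


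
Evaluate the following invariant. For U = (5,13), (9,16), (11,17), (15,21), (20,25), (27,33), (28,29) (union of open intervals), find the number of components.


Sort and merge overlapping open intervals.
Merged: (5,25), (27,33).
Number of components = 2

2


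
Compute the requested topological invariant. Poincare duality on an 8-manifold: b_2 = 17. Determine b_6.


Poincare duality for closed orientable n-manifolds: b_k = b_{n-k}.
Here n = 8, so b_6 = b_2 = 17

17


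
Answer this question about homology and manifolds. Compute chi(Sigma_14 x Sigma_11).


chi(Sigma_14) = 2 - 2*14 = -26
chi(Sigma_11) = 2 - 2*11 = -20
chi(product) = (-26) * (-20) = 520

520


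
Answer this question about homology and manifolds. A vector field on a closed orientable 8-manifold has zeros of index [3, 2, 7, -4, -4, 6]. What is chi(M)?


Poincare-Hopf: chi(M) = sum of indices of zeros.
chi = (3) + (2) + (7) + (-4) + (-4) + (6) = 10

10


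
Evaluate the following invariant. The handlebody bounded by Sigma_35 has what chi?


A genus-g handlebody deformation retracts to a wedge of g circles.
chi(vee_g S^1) = 1 - g.
chi(H_35) = 1 - 35 = -34

-34


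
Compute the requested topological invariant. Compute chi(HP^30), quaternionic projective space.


HP^30 has one cell in each dimension 0, 4, ..., 4*30 (30+1 cells, all even-dim).
chi = 30 + 1 = 31

31


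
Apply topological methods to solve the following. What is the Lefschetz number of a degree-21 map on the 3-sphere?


On S^3: L(f) = tr(f_0*) + (-1)^3 tr(f_3*) = 1 + (-1)^3 * deg(f).
L(f) = 1 + (-1)^3 * 21 = 1 + -21 = -20

-20


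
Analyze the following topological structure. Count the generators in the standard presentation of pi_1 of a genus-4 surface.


Standard presentation: pi_1(Sigma_g) = <a_1,b_1,...,a_g,b_g | [a_1,b_1]...[a_g,b_g] = 1>.
Number of generators = 2g = 2*4 = 8

8


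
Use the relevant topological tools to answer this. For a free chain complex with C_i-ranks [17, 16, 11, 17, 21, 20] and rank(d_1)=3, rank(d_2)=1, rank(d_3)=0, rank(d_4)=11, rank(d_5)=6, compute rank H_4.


rank H_k = rank(ker d_k) - rank(im d_{k+1}).
rank(ker d_4) = rank(C_4) - rank(d_4) = 21 - 11 = 10.
rank(im d_{4+1}) = 6.
rank H_4 = 10 - 6 = 4

4


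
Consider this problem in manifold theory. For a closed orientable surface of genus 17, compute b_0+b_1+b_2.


For Sigma_17: b_0 = 1, b_1 = 2g = 34, b_2 = 1.
Total = 1 + 34 + 1 = 36

36


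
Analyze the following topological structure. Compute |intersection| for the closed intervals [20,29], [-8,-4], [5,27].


Intersection = [max(a_i), min(b_i)] = [20, -4].
Since 20 > -4, the intersection is empty.
Length = 0

0


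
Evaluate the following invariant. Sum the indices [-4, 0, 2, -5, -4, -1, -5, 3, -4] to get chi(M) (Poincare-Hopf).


Poincare-Hopf: chi(M) = sum of indices of zeros.
chi = (-4) + (0) + (2) + (-5) + (-4) + (-1) + (-5) + (3) + (-4) = -18

-18


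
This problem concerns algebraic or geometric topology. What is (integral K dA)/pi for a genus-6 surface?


Gauss-Bonnet: integral K dA = 2*pi*chi(M).
chi(Sigma_6) = 2 - 2*6 = -10.
(integral K dA)/pi = 2*chi = 2*(-10) = -20

-20


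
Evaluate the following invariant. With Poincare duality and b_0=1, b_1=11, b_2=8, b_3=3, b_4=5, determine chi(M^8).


By Poincare duality b_k = b_{8-k}, so full Betti numbers: b_0=1, b_1=11, b_2=8, b_3=3, b_4=5, b_5=3, b_6=8, b_7=11, b_8=1.
chi = sum (-1)^k b_k = -5

-5


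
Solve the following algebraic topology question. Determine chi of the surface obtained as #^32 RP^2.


For a non-orientable closed surface with k crosscaps: chi = 2 - k.
Here k = 32.
chi = 2 - 32 = -30

-30


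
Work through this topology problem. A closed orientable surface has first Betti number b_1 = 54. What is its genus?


For a closed orientable surface: b_1 = 2g.
54 = 2g
g = 54 / 2 = 27

27


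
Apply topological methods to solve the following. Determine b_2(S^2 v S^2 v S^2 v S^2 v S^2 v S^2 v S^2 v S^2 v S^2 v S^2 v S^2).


For a wedge of spheres, H_k (k>0) is free on one generator per sphere of dimension k.
Spheres of dimension 2: count = 11.
b_2 = 11

11


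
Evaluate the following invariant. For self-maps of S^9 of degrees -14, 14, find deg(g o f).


Degree is multiplicative under composition: deg(g o f) = deg(g) * deg(f).
= 14 * -14 = -196

-196


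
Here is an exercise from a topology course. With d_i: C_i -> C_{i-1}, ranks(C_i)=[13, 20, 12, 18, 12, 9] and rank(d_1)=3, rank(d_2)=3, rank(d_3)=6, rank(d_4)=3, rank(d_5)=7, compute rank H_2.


rank H_k = rank(ker d_k) - rank(im d_{k+1}).
rank(ker d_2) = rank(C_2) - rank(d_2) = 12 - 3 = 9.
rank(im d_{2+1}) = 6.
rank H_2 = 9 - 6 = 3

3


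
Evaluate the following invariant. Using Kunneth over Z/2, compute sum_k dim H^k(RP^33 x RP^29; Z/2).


dim H^*(RP^n; Z/2) = n+1 (one Z/2 in each degree 0..n).
Total Betti number is multiplicative.
Total = (33+1) * (29+1) = 34 * 30 = 1020

1020


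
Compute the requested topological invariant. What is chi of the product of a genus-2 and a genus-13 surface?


chi(Sigma_2) = 2 - 2*2 = -2
chi(Sigma_13) = 2 - 2*13 = -24
chi(product) = (-2) * (-24) = 48

48


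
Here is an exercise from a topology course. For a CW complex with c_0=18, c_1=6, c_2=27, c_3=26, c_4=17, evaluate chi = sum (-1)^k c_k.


chi = sum_k (-1)^k c_k.
= (-1)^0*18 + (-1)^1*6 + (-1)^2*27 + (-1)^3*26 + (-1)^4*17
= (18) + (-6) + (27) + (-26) + (17)
= 30

30


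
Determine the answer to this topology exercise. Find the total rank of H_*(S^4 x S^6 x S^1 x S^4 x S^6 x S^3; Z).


Total Betti number is multiplicative under products.
Each S^d (d>=1) has total Betti number 2.
There are 6 sphere factors.
Total = 2^6 = 64

64


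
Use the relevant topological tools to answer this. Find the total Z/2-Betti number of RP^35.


H^k(RP^35; Z/2) = Z/2 for each 0 <= k <= 35.
Total dimension = 35 + 1 = 36

36


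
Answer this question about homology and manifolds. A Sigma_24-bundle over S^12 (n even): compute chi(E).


chi(S^12) = 2 (n even), chi(Sigma_24) = 2 - 2*24 = -46.
chi(E) = 2 * (-46) = -92

-92


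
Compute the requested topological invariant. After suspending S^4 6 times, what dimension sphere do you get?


Each suspension raises dimension by 1: Sigma S^n = S^{n+1}.
Sigma^6 S^4 = S^{4+6} = S^10

10


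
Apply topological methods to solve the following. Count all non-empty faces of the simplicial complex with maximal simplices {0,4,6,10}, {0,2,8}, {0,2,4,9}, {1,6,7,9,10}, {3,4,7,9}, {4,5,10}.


Each maximal simplex on m vertices has 2^m - 1 nonempty faces.
Take the union (dedupe shared faces).
Total distinct faces = 72

72


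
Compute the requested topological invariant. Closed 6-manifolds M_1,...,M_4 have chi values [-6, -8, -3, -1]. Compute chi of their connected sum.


For n-manifolds: chi(A#B) = chi(A) + chi(B) - chi(S^6).
chi(S^6) = 1 + (-1)^6 = 2.
chi(#) = (sum chi_i) - (4-1)*chi(S^6) = -18 - 3*2 = -24

-24


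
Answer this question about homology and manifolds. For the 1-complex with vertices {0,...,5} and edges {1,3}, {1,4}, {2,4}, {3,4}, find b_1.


b_1 = E - V + (number of components).
E = 4, V = 6, components = 3.
b_1 = 4 - 6 + 3 = 1

1


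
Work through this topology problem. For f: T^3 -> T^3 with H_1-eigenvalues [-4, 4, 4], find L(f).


For a torus self-map: L(f) = det(I - A) where A acts on H_1.
L(f) = (1--4) * (1-4) * (1-4) = 5 * -3 * -3 = 45

45


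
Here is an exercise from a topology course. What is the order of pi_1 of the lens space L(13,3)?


pi_1(L(p,q)) = Z/pZ for any q coprime to p.
|pi_1(L(13,3))| = 13

13


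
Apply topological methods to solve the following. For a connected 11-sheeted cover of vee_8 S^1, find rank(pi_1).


Nielsen-Schreier: an index-n subgroup of F_r is free of rank 1 + n(r-1).
Equivalently: chi(cover) = n*chi(base); chi(vee_r S^1) = 1 - 8 = -7.
chi(E) = 11*(-7) = -77; rank = 1 - chi(E) = 1 - (-77) = 78.
rank = 1 + 11*(8-1) = 1 + 77 = 78

78


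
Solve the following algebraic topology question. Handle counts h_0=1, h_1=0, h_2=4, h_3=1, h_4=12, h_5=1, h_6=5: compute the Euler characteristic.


Handles of index k contribute (-1)^k to chi (same as CW cells).
chi = (1) + (0) + (4) + (-1) + (12) + (-1) + (5) = 20

20


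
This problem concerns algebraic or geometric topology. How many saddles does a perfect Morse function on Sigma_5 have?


A perfect Morse function has m_k = b_k.
For Sigma_5: b_0=1, b_1=2g=10, b_2=1.
Saddles m_1 = 2g = 10

10


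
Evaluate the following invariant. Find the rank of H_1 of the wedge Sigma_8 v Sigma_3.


For a wedge: H_1(A v B) = H_1(A) + H_1(B).
b_1(Sigma_8) = 16, b_1(Sigma_3) = 6.
b_1 = 16 + 6 = 22

22


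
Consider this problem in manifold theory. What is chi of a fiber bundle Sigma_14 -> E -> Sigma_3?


For a fiber bundle F -> E -> B (with CW structure): chi(E) = chi(B) * chi(F).
chi(Sigma_3) = -4, chi(Sigma_14) = -26.
chi(E) = (-4) * (-26) = 104

104


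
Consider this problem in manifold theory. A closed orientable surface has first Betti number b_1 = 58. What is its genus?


For a closed orientable surface: b_1 = 2g.
58 = 2g
g = 58 / 2 = 29

29


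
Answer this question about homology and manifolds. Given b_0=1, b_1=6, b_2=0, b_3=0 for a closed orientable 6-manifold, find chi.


By Poincare duality b_k = b_{6-k}, so full Betti numbers: b_0=1, b_1=6, b_2=0, b_3=0, b_4=0, b_5=6, b_6=1.
chi = sum (-1)^k b_k = -10

-10


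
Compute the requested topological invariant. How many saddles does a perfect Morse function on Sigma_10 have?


A perfect Morse function has m_k = b_k.
For Sigma_10: b_0=1, b_1=2g=20, b_2=1.
Saddles m_1 = 2g = 20

20


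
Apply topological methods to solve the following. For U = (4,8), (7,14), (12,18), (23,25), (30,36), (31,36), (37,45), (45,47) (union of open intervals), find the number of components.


Sort and merge overlapping open intervals.
Merged: (4,18), (23,25), (30,36), (37,45), (45,47).
Number of components = 5

5


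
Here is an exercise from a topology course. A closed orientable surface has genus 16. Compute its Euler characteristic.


For a closed orientable surface of genus g: chi = 2 - 2g.
Here g = 16.
chi = 2 - 2*16 = 2 - 32 = -30

-30


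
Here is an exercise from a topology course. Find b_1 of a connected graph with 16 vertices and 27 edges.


For a connected graph: rank(pi_1) = b_1 = E - V + 1 = 1 - chi.
chi = V - E = 16 - 27 = -11.
rank = 1 - (-11) = 27 - 16 + 1 = 12

12


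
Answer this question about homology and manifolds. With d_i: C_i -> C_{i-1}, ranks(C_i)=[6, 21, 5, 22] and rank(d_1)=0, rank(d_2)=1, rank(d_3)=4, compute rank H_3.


rank H_k = rank(ker d_k) - rank(im d_{k+1}).
rank(ker d_3) = rank(C_3) - rank(d_3) = 22 - 4 = 18.
rank(im d_{3+1}) = 0.
rank H_3 = 18 - 0 = 18

18


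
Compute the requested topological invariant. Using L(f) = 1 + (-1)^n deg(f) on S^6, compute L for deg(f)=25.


On S^6: L(f) = tr(f_0*) + (-1)^6 tr(f_6*) = 1 + (-1)^6 * deg(f).
L(f) = 1 + (-1)^6 * 25 = 1 + 25 = 26

26


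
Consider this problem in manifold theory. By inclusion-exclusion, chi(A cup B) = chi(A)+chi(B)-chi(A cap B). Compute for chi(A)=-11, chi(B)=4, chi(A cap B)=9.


chi(A cup B) = chi(A) + chi(B) - chi(A cap B)
= -11 + (4) - (9)
= -16

-16


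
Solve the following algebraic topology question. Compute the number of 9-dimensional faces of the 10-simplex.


Delta^10 has 10+1 vertices. A 9-face is a choice of 9+1 vertices.
f_9 = C(10+1, 9+1) = C(11,10) = 11

11


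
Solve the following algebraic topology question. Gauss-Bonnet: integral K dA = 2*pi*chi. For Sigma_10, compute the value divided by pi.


Gauss-Bonnet: integral K dA = 2*pi*chi(M).
chi(Sigma_10) = 2 - 2*10 = -18.
(integral K dA)/pi = 2*chi = 2*(-18) = -36

-36


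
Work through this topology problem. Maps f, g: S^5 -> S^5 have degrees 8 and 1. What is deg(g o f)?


Degree is multiplicative under composition: deg(g o f) = deg(g) * deg(f).
= 1 * 8 = 8

8


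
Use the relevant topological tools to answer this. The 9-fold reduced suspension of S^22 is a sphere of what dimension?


Each suspension raises dimension by 1: Sigma S^n = S^{n+1}.
Sigma^9 S^22 = S^{22+9} = S^31

31


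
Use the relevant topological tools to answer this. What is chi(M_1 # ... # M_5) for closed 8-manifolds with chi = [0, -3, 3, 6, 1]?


For n-manifolds: chi(A#B) = chi(A) + chi(B) - chi(S^8).
chi(S^8) = 1 + (-1)^8 = 2.
chi(#) = (sum chi_i) - (5-1)*chi(S^8) = 7 - 4*2 = -1

-1


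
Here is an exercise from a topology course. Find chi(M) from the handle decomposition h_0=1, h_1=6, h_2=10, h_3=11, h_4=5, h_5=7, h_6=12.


Handles of index k contribute (-1)^k to chi (same as CW cells).
chi = (1) + (-6) + (10) + (-11) + (5) + (-7) + (12) = 4

4


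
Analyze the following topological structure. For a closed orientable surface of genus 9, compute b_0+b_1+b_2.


For Sigma_9: b_0 = 1, b_1 = 2g = 18, b_2 = 1.
Total = 1 + 18 + 1 = 20

20


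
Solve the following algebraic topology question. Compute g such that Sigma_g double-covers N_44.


chi(N_44) = 2 - 44 = -42.
Double cover: chi(Sigma_g) = 2 * chi(N_44) = 2*(-42) = -84.
2 - 2g = -84, so g = (2 - (-84))/2 = 86/2 = 43

43


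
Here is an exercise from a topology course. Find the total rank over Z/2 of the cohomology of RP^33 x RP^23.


dim H^*(RP^n; Z/2) = n+1 (one Z/2 in each degree 0..n).
Total Betti number is multiplicative.
Total = (33+1) * (23+1) = 34 * 24 = 816

816


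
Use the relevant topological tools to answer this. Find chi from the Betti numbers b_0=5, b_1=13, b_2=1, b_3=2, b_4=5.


chi = sum_k (-1)^k b_k.
= (5) + (-13) + (1) + (-2) + (5)
= -4

-4


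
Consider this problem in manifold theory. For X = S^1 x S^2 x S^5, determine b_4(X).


Each S^d has Poincare polynomial 1 + t^d.
The product S^1 x S^2 x S^5 has Poincare polynomial prod(1+t^d_i).
Expanding: b_0=1, b_1=1, b_2=1, b_3=1, b_5=1, b_6=1, b_7=1, b_8=1.
b_4 = 0

0


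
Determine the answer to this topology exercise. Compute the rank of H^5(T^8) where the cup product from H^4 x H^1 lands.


Cup product: H^p x H^q -> H^{p+q}; here p+q = 4+1 = 5.
rank H^k(T^n) = C(n,k).
C(8,5) = 56

56


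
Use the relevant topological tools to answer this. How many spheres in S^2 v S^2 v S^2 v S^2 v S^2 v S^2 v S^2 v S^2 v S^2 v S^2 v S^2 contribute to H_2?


For a wedge of spheres, H_k (k>0) is free on one generator per sphere of dimension k.
Spheres of dimension 2: count = 11.
b_2 = 11

11


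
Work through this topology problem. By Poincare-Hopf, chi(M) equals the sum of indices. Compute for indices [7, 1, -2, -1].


Poincare-Hopf: chi(M) = sum of indices of zeros.
chi = (7) + (1) + (-2) + (-1) = 5

5


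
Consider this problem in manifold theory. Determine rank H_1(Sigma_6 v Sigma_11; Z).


For a wedge: H_1(A v B) = H_1(A) + H_1(B).
b_1(Sigma_6) = 12, b_1(Sigma_11) = 22.
b_1 = 12 + 22 = 34

34


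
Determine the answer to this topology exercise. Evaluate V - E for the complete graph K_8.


K_8: V = 8, E = C(8,2) = 28.
chi = V - E = 8 - 28 = -20

-20


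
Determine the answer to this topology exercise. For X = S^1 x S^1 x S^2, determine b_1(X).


Each S^d has Poincare polynomial 1 + t^d.
The product S^1 x S^1 x S^2 has Poincare polynomial prod(1+t^d_i).
Expanding: b_0=1, b_1=2, b_2=2, b_3=2, b_4=1.
b_1 = 2

2


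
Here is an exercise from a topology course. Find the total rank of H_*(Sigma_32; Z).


For Sigma_32: b_0 = 1, b_1 = 2g = 64, b_2 = 1.
Total = 1 + 64 + 1 = 66

66


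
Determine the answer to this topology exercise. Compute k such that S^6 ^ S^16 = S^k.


S^m ^ S^n = S^{m+n}.
k = 6 + 16 = 22

22


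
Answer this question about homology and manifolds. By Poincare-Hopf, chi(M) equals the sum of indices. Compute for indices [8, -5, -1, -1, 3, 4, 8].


Poincare-Hopf: chi(M) = sum of indices of zeros.
chi = (8) + (-5) + (-1) + (-1) + (3) + (4) + (8) = 16

16


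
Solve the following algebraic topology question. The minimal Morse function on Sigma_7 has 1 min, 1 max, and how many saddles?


A perfect Morse function has m_k = b_k.
For Sigma_7: b_0=1, b_1=2g=14, b_2=1.
Saddles m_1 = 2g = 14

14


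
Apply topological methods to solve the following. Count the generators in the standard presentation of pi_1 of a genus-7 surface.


Standard presentation: pi_1(Sigma_g) = <a_1,b_1,...,a_g,b_g | [a_1,b_1]...[a_g,b_g] = 1>.
Number of generators = 2g = 2*7 = 14

14


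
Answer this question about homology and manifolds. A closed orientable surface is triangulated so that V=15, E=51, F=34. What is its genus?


chi = V - E + F = 15 - 51 + 34 = -2
For orientable closed surface: chi = 2 - 2g, so g = (2 - chi)/2.
g = (2 - (-2)) / 2 = 4 / 2 = 2

2


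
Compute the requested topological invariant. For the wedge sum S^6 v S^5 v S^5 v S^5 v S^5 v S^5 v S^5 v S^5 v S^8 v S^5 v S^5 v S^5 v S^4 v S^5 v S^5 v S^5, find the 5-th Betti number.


For a wedge of spheres, H_k (k>0) is free on one generator per sphere of dimension k.
Spheres of dimension 5: count = 13.
b_5 = 13

13


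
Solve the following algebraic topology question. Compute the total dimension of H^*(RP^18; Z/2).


H^k(RP^18; Z/2) = Z/2 for each 0 <= k <= 18.
Total dimension = 18 + 1 = 19

19


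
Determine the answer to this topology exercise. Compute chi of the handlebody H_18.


A genus-g handlebody deformation retracts to a wedge of g circles.
chi(vee_g S^1) = 1 - g.
chi(H_18) = 1 - 18 = -17

-17


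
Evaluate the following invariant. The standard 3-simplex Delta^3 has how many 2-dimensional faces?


Delta^3 has 3+1 vertices. A 2-face is a choice of 2+1 vertices.
f_2 = C(3+1, 2+1) = C(4,3) = 4

4


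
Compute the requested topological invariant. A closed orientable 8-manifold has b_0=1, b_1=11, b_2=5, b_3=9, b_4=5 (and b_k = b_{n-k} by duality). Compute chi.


By Poincare duality b_k = b_{8-k}, so full Betti numbers: b_0=1, b_1=11, b_2=5, b_3=9, b_4=5, b_5=9, b_6=5, b_7=11, b_8=1.
chi = sum (-1)^k b_k = -23

-23


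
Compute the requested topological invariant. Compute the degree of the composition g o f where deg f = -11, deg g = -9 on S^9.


Degree is multiplicative under composition: deg(g o f) = deg(g) * deg(f).
= -9 * -11 = 99

99


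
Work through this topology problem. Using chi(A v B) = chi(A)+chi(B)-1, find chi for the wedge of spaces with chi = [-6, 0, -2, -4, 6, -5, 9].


chi(A v B) = chi(A) + chi(B) - 1 (one point identified).
For 7 spaces: chi = (sum chi_i) - (7 - 1).
sum = -2; chi = -2 - 6 = -8

-8


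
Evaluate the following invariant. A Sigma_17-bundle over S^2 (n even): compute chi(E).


chi(S^2) = 2 (n even), chi(Sigma_17) = 2 - 2*17 = -32.
chi(E) = 2 * (-32) = -64

-64


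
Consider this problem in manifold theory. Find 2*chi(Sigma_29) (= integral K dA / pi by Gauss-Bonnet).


Gauss-Bonnet: integral K dA = 2*pi*chi(M).
chi(Sigma_29) = 2 - 2*29 = -56.
(integral K dA)/pi = 2*chi = 2*(-56) = -112

-112


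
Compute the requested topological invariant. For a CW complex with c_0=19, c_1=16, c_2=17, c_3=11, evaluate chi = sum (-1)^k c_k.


chi = sum_k (-1)^k c_k.
= (-1)^0*19 + (-1)^1*16 + (-1)^2*17 + (-1)^3*11
= (19) + (-16) + (17) + (-11)
= 9

9


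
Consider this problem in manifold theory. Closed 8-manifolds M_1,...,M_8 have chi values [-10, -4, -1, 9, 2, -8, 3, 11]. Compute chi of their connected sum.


For n-manifolds: chi(A#B) = chi(A) + chi(B) - chi(S^8).
chi(S^8) = 1 + (-1)^8 = 2.
chi(#) = (sum chi_i) - (8-1)*chi(S^8) = 2 - 7*2 = -12

-12


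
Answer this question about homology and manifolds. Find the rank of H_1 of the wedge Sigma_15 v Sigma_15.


For a wedge: H_1(A v B) = H_1(A) + H_1(B).
b_1(Sigma_15) = 30, b_1(Sigma_15) = 30.
b_1 = 30 + 30 = 60

60


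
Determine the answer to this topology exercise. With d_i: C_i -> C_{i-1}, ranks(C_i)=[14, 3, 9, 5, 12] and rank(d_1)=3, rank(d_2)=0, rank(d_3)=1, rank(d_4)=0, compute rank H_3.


rank H_k = rank(ker d_k) - rank(im d_{k+1}).
rank(ker d_3) = rank(C_3) - rank(d_3) = 5 - 1 = 4.
rank(im d_{3+1}) = 0.
rank H_3 = 4 - 0 = 4

4


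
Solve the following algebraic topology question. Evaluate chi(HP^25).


HP^25 has one cell in each dimension 0, 4, ..., 4*25 (25+1 cells, all even-dim).
chi = 25 + 1 = 26

26


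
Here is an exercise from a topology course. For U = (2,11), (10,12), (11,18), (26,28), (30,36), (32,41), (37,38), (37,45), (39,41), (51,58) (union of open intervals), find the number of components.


Sort and merge overlapping open intervals.
Merged: (2,18), (26,28), (30,45), (51,58).
Number of components = 4

4


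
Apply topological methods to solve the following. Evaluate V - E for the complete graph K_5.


K_5: V = 5, E = C(5,2) = 10.
chi = V - E = 5 - 10 = -5

-5


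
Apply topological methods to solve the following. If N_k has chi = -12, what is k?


chi = 2 - k for closed non-orientable surfaces with k crosscaps.
-12 = 2 - k
k = 2 - (-12) = 14

14


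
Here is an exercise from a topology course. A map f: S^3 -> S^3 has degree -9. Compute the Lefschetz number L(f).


On S^3: L(f) = tr(f_0*) + (-1)^3 tr(f_3*) = 1 + (-1)^3 * deg(f).
L(f) = 1 + (-1)^3 * -9 = 1 + 9 = 10

10


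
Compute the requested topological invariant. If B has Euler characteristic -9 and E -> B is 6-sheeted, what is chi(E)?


For a finite covering: chi(E) = (number of sheets) * chi(B).
chi(E) = 6 * (-9) = -54

-54


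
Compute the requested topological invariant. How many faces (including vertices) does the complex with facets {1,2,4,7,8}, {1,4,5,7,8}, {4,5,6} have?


Each maximal simplex on m vertices has 2^m - 1 nonempty faces.
Take the union (dedupe shared faces).
Total distinct faces = 51

51


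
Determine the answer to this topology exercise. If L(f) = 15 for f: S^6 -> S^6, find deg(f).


L(f) = 1 + (-1)^6 deg(f) on S^6.
15 = 1 + (-1)^6 * deg(f)
(-1)^6 * deg(f) = 14
deg(f) = 14

14


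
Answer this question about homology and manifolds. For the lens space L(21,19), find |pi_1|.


pi_1(L(p,q)) = Z/pZ for any q coprime to p.
|pi_1(L(21,19))| = 21

21


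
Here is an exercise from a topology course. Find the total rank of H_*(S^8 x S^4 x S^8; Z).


Total Betti number is multiplicative under products.
Each S^d (d>=1) has total Betti number 2.
There are 3 sphere factors.
Total = 2^3 = 8

8


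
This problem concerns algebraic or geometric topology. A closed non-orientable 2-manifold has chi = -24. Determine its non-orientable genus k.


chi = 2 - k for closed non-orientable surfaces with k crosscaps.
-24 = 2 - k
k = 2 - (-24) = 26

26


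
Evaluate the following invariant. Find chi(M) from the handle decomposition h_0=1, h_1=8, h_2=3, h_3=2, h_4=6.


Handles of index k contribute (-1)^k to chi (same as CW cells).
chi = (1) + (-8) + (3) + (-2) + (6) = 0

0


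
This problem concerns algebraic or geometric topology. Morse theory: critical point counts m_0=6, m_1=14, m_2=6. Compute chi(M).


Morse theory: chi(M) = sum_k (-1)^k m_k where m_k = #(index-k critical points).
= (6) + (-14) + (6) = -2

-2


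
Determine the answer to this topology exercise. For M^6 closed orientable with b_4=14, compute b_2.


Poincare duality for closed orientable n-manifolds: b_k = b_{n-k}.
Here n = 6, so b_2 = b_4 = 14

14


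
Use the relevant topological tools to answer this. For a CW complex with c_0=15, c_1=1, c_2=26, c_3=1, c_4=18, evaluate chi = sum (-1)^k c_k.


chi = sum_k (-1)^k c_k.
= (-1)^0*15 + (-1)^1*1 + (-1)^2*26 + (-1)^3*1 + (-1)^4*18
= (15) + (-1) + (26) + (-1) + (18)
= 57

57


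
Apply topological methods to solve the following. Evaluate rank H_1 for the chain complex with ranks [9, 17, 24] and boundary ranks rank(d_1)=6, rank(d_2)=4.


rank H_k = rank(ker d_k) - rank(im d_{k+1}).
rank(ker d_1) = rank(C_1) - rank(d_1) = 17 - 6 = 11.
rank(im d_{1+1}) = 4.
rank H_1 = 11 - 4 = 7

7


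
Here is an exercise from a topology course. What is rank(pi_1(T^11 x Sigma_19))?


pi_1(A x B) = pi_1(A) x pi_1(B); rank of abelianization = b_1.
b_1(T^11) = 11, b_1(Sigma_19) = 2*19 = 38.
b_1(product) = 11 + 38 = 49

49
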